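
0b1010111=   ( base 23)3i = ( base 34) 2J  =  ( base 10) 87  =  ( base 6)223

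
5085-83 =5002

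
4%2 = 0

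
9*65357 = 588213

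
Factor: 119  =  7^1 * 17^1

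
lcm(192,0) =0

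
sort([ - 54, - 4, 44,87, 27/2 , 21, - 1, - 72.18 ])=[ - 72.18, -54 , - 4, - 1,27/2, 21, 44,87]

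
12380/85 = 145 + 11/17 =145.65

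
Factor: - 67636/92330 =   -  2^1 * 5^( - 1)*7^( - 1)*37^1*457^1*1319^ ( - 1 ) = - 33818/46165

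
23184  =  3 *7728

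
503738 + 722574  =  1226312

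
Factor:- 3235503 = - 3^1*139^1*7759^1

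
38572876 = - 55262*( - 698 ) 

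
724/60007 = 724/60007 = 0.01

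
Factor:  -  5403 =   -  3^1*1801^1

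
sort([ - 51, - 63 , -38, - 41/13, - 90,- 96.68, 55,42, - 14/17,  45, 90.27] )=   [ - 96.68,  -  90,  -  63,-51 , - 38, - 41/13, - 14/17, 42, 45,55, 90.27 ] 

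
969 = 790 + 179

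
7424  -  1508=5916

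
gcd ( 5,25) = 5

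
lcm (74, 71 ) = 5254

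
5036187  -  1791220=3244967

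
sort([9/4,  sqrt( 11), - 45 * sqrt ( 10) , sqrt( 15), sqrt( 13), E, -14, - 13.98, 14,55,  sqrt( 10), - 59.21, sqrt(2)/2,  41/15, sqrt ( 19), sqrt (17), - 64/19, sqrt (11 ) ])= [ - 45 * sqrt(10), - 59.21,-14,-13.98, - 64/19,  sqrt(2)/2,9/4, E, 41/15, sqrt (10 ), sqrt( 11), sqrt( 11),sqrt( 13),  sqrt(15),sqrt ( 17 ), sqrt( 19),14, 55]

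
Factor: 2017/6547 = 2017^1*6547^( - 1)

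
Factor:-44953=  - 44953^1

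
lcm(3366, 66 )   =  3366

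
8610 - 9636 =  - 1026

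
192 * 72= 13824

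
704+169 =873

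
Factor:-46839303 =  - 3^4*7^1*82609^1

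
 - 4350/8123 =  - 4350/8123  =  - 0.54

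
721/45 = 721/45= 16.02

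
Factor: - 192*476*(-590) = 2^9*3^1 * 5^1*7^1 * 17^1 *59^1 = 53921280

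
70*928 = 64960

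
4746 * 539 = 2558094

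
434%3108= 434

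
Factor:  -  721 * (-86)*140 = 2^3*5^1*7^2*43^1 * 103^1=8680840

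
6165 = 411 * 15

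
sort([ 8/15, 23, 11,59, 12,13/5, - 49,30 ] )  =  [-49,8/15, 13/5,11,12, 23 , 30, 59 ] 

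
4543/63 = 649/9= 72.11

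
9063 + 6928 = 15991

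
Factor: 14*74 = 1036= 2^2*7^1*37^1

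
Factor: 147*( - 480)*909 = - 2^5*  3^4 * 5^1*7^2 * 101^1 = - 64139040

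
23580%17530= 6050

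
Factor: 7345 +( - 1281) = 2^4 * 379^1 = 6064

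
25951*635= 16478885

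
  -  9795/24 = -409 +7/8 = - 408.12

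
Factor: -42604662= - 2^1*3^1*1327^1*5351^1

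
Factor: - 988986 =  - 2^1 * 3^1 * 164831^1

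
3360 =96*35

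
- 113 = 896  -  1009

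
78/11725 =78/11725 = 0.01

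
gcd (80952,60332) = 4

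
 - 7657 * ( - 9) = 68913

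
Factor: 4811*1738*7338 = 61356819084 = 2^2*3^1*11^1*17^1*79^1*283^1  *1223^1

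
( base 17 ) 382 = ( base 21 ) 25I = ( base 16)3ED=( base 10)1005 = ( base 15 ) 470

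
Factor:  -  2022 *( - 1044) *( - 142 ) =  - 2^4*3^3*29^1*71^1 *337^1 = - 299757456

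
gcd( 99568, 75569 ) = 1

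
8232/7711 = 1  +  521/7711= 1.07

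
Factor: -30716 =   -  2^2 *7^1* 1097^1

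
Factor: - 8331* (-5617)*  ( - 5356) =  - 2^2*3^1*13^1*41^1 *103^1*137^1*2777^1 = - 250635235812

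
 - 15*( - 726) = 10890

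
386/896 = 193/448 = 0.43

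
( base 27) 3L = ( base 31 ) 39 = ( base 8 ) 146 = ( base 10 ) 102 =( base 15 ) 6c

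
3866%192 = 26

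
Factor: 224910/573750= 5^( - 3)*7^2 = 49/125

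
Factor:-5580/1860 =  - 3 = -3^1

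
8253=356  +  7897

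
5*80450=402250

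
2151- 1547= 604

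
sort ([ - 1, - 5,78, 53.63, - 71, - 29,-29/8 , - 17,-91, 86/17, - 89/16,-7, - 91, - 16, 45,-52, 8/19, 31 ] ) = [-91,- 91,-71, - 52, - 29 , - 17, - 16,-7 , - 89/16 , - 5 ,-29/8, -1,8/19,86/17, 31, 45,53.63,78]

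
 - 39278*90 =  - 3535020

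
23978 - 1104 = 22874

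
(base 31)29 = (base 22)35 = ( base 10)71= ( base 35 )21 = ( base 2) 1000111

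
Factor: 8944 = 2^4*13^1*43^1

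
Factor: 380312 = 2^3*137^1*347^1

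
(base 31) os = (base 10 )772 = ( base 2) 1100000100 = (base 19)22c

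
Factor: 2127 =3^1*709^1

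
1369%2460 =1369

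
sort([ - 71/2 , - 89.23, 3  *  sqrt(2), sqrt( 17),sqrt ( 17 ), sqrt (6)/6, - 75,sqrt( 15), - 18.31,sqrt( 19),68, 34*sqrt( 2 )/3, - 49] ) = [ - 89.23, - 75, - 49, - 71/2, - 18.31,sqrt( 6 ) /6, sqrt( 15), sqrt( 17 ), sqrt(17), 3 * sqrt( 2), sqrt( 19 ),34*sqrt( 2)/3, 68 ]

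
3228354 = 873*3698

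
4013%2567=1446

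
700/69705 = 140/13941 = 0.01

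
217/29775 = 217/29775 = 0.01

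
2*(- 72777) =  - 145554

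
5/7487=5/7487 =0.00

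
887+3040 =3927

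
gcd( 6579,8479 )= 1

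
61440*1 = 61440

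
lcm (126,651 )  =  3906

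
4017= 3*1339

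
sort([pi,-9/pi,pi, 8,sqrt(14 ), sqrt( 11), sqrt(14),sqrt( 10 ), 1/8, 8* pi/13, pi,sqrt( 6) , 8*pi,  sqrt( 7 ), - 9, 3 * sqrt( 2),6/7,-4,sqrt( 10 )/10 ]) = [ - 9, - 4, - 9/pi, 1/8,sqrt( 10)/10, 6/7,8*pi/13,sqrt( 6 ),sqrt(7 ),pi,pi,pi, sqrt( 10),sqrt( 11), sqrt( 14),sqrt( 14),3*sqrt( 2 ),  8,8*pi] 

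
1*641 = 641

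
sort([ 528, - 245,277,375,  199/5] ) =[-245, 199/5, 277,375,528] 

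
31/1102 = 31/1102=   0.03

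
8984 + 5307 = 14291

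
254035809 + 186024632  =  440060441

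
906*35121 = 31819626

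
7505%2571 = 2363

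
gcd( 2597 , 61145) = 7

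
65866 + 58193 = 124059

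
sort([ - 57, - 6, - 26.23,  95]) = [ - 57, - 26.23, - 6, 95 ] 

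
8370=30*279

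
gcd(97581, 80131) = 1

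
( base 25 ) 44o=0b101001000000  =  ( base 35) 24Y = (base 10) 2624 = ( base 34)296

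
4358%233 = 164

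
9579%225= 129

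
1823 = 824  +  999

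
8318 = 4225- - 4093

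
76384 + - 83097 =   -  6713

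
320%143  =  34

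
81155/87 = 932 + 71/87 = 932.82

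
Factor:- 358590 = -2^1*3^1 * 5^1*11953^1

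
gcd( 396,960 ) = 12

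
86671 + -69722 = 16949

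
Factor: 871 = 13^1*67^1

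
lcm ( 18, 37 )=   666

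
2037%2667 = 2037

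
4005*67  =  268335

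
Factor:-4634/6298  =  -2317/3149 = -7^1*47^(- 1) * 67^( - 1)*331^1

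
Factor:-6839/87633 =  - 977/12519 = - 3^ (- 2 )*13^(  -  1)*107^(-1)*977^1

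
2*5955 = 11910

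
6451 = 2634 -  - 3817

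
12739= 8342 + 4397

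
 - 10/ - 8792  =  5/4396 = 0.00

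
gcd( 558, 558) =558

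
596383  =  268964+327419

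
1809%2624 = 1809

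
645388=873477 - 228089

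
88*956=84128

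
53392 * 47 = 2509424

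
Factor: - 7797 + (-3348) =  - 11145  =  - 3^1*  5^1*743^1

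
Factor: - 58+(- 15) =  - 73^1  =  - 73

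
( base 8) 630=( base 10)408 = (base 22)ic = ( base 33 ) cc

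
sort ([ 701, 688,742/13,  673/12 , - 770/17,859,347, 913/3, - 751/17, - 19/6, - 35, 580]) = [-770/17, - 751/17, - 35 ,  -  19/6,673/12, 742/13, 913/3, 347,580, 688,701, 859]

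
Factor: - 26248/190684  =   - 34/247 = -2^1*13^(-1)*17^1*19^(-1) 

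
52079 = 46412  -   - 5667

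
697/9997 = 697/9997 = 0.07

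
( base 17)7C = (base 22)5l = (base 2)10000011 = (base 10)131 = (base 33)3W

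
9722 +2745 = 12467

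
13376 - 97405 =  - 84029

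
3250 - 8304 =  - 5054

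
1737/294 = 579/98= 5.91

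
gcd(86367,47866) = 1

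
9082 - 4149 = 4933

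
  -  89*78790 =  - 7012310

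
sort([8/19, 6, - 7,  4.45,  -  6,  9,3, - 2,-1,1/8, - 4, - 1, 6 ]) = [-7,-6,-4 , - 2, -1, - 1, 1/8 , 8/19, 3, 4.45, 6,  6, 9 ] 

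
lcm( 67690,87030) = 609210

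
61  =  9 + 52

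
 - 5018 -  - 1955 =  - 3063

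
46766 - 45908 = 858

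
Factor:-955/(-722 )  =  2^ (-1)*5^1*19^( - 2)*191^1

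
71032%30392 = 10248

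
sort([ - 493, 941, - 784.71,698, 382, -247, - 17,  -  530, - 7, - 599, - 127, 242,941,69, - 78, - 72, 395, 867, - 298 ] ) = [-784.71,  -  599,- 530,-493,  -  298, - 247, - 127, - 78, - 72, - 17, - 7,69, 242,382,395, 698,867, 941,941 ]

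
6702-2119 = 4583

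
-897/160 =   -  6+63/160 = - 5.61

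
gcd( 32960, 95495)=5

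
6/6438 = 1/1073 = 0.00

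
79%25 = 4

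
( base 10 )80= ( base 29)2M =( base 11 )73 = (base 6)212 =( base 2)1010000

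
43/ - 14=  - 43/14 = - 3.07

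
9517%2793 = 1138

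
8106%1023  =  945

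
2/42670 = 1/21335 =0.00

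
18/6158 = 9/3079 =0.00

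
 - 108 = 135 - 243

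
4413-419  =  3994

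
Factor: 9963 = 3^5*41^1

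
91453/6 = 15242 + 1/6  =  15242.17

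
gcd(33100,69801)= 1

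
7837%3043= 1751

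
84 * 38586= 3241224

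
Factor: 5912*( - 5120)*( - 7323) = 2^13 * 3^1 * 5^1*739^1*2441^1 = 221663109120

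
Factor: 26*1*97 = 2^1*13^1*97^1 = 2522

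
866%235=161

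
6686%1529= 570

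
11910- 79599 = -67689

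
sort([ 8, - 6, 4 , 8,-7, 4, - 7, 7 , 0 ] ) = [-7, - 7, - 6,0, 4,4,7, 8,8 ] 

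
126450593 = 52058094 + 74392499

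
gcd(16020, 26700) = 5340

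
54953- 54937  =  16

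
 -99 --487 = 388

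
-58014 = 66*(-879) 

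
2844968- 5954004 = - 3109036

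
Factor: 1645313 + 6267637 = 7912950= 2^1 * 3^1*5^2*71^1*743^1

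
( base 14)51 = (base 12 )5B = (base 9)78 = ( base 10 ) 71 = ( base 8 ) 107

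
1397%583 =231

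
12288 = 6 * 2048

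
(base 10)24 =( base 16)18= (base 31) O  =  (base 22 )12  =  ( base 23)11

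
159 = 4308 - 4149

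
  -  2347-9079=-11426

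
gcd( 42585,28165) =5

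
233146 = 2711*86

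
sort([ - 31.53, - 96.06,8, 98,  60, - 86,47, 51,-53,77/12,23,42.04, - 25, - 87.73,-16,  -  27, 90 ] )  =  [-96.06, - 87.73 ,-86,  -  53, -31.53 , - 27,-25 , - 16,77/12,8, 23, 42.04,  47,51, 60,90, 98]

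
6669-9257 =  - 2588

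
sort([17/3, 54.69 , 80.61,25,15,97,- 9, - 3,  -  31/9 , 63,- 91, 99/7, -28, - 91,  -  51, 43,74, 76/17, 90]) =[ - 91,-91,-51, - 28, - 9,-31/9, - 3,76/17,17/3,  99/7 , 15,25,43 , 54.69,63,74 , 80.61,  90, 97 ]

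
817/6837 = 19/159  =  0.12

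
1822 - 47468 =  - 45646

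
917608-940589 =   -  22981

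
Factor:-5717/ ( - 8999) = 5717^1*8999^( - 1 )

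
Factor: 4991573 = 4991573^1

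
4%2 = 0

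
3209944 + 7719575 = 10929519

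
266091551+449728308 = 715819859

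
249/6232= 249/6232 =0.04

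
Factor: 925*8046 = 7442550=2^1*3^3*5^2*37^1*149^1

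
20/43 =20/43 = 0.47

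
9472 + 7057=16529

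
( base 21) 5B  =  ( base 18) 68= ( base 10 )116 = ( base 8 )164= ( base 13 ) 8c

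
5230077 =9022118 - 3792041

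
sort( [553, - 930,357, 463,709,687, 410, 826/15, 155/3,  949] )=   [ - 930,155/3, 826/15,357,410,463,553 , 687,709,949]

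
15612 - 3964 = 11648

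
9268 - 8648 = 620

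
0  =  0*3499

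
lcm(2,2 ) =2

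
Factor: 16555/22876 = 2^( -2)*5^1*11^1*19^( -1) = 55/76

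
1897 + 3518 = 5415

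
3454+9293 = 12747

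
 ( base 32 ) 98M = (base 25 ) f4j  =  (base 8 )22426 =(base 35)7Q9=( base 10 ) 9494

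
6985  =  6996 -11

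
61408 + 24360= 85768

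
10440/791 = 13+157/791= 13.20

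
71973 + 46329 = 118302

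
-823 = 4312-5135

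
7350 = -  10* (  -  735 )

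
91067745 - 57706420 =33361325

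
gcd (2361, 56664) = 2361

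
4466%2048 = 370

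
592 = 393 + 199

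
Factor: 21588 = 2^2*3^1*7^1* 257^1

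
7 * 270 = 1890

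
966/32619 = 322/10873 = 0.03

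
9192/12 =766= 766.00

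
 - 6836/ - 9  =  759 + 5/9 = 759.56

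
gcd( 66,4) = 2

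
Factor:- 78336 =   -  2^9*3^2*17^1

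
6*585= 3510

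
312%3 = 0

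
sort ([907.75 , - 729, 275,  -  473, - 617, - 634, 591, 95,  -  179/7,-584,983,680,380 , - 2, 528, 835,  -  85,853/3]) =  [ - 729 ,- 634,-617,-584,-473,-85, - 179/7, - 2 , 95, 275,853/3, 380, 528, 591, 680, 835, 907.75, 983]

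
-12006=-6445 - 5561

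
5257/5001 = 5257/5001 = 1.05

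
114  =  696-582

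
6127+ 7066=13193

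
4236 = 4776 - 540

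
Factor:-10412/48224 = -19/88  =  -2^( - 3 )*11^( - 1)*19^1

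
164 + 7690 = 7854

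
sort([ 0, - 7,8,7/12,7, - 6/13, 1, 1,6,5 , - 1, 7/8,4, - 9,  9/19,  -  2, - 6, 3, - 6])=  [-9,-7,- 6 ,-6, - 2,-1, - 6/13, 0,9/19, 7/12, 7/8,1, 1,  3, 4, 5 , 6,7 , 8] 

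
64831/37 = 64831/37=1752.19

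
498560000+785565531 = 1284125531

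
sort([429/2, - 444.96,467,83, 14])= [ - 444.96, 14 , 83,429/2, 467]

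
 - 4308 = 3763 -8071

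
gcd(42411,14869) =1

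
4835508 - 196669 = 4638839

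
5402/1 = 5402  =  5402.00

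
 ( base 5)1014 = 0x86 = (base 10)134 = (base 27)4Q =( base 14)98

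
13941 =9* 1549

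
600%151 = 147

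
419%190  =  39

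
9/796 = 9/796 = 0.01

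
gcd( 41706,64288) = 14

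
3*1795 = 5385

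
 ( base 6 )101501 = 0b1111111101101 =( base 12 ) 4891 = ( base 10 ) 8173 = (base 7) 32554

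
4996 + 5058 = 10054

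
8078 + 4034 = 12112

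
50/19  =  2 + 12/19 = 2.63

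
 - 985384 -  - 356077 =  - 629307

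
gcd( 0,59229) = 59229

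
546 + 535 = 1081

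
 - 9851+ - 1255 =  - 11106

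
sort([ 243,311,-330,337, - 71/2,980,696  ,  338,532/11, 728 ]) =[ - 330, - 71/2,  532/11,243,311,337,  338,696,728, 980]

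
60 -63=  - 3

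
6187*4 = 24748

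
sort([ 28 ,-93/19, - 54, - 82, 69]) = [ - 82,-54, - 93/19,28,69 ] 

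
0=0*505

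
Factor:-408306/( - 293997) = 136102/97999 = 2^1*11^( - 1)*17^1*59^(  -  1 )*151^(-1)*4003^1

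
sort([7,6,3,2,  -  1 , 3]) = [-1,2,3, 3,6,7 ] 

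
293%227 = 66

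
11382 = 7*1626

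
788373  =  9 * 87597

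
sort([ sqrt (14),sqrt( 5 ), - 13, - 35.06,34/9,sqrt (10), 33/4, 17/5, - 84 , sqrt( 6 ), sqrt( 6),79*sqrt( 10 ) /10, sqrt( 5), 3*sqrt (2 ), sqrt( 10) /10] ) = [ - 84, - 35.06, - 13,sqrt ( 10) /10,sqrt( 5), sqrt( 5), sqrt(6), sqrt( 6 ),sqrt(10 ),17/5, sqrt( 14 ),34/9,  3*sqrt( 2 ),33/4, 79*sqrt (10 )/10]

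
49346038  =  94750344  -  45404306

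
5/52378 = 5/52378=0.00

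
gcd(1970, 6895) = 985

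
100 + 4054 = 4154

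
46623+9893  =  56516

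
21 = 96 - 75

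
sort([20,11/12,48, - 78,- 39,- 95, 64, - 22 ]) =[-95, - 78,-39,-22, 11/12,20,  48, 64]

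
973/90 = 973/90=10.81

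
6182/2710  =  3091/1355  =  2.28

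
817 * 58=47386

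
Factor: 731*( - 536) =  - 2^3*17^1*43^1 * 67^1 = -391816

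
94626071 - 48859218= 45766853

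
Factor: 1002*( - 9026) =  - 2^2*3^1*167^1*4513^1 = -9044052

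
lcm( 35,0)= 0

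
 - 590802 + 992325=401523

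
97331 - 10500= 86831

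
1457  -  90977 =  - 89520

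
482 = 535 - 53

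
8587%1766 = 1523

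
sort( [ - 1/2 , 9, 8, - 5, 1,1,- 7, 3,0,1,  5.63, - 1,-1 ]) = [ - 7, - 5,  -  1, - 1, -1/2, 0,1, 1,1,3, 5.63, 8,9 ] 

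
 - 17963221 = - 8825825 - 9137396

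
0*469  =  0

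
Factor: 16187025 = 3^1*5^2*215827^1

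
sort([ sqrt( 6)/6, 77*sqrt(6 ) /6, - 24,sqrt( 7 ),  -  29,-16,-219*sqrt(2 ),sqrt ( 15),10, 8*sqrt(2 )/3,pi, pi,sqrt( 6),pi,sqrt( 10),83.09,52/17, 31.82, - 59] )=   [  -  219*sqrt(2 ),-59, - 29,-24,-16,sqrt( 6)/6,sqrt( 6),sqrt(7),52/17,pi,pi, pi,sqrt(10),8*sqrt ( 2)/3,sqrt(15), 10,77*sqrt(6 ) /6, 31.82,83.09]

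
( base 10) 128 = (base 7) 242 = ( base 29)4C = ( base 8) 200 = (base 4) 2000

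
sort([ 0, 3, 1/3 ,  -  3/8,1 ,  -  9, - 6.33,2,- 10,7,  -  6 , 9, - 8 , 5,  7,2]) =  [ - 10, - 9, - 8, - 6.33, - 6,  -  3/8 , 0,1/3, 1,2, 2 , 3,5, 7, 7, 9]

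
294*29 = 8526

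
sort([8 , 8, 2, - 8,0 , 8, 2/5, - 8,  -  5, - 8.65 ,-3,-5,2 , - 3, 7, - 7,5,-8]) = [-8.65, - 8, - 8, - 8, - 7, - 5 , - 5 , - 3,-3,  0, 2/5,2, 2 , 5, 7,  8,8 , 8] 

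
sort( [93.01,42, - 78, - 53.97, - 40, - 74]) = [-78, - 74 ,-53.97,-40,42,93.01] 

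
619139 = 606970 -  - 12169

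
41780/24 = 10445/6 =1740.83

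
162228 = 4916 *33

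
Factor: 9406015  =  5^1*17^1 * 41^1*2699^1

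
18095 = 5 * 3619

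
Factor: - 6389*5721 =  - 36551469 = -3^1*1907^1*6389^1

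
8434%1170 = 244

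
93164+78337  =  171501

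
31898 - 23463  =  8435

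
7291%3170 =951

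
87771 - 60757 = 27014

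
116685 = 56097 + 60588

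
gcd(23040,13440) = 1920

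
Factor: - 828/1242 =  - 2/3 = -2^1 * 3^( - 1) 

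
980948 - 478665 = 502283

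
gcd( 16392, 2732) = 2732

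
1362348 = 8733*156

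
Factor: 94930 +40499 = 3^1*7^1*6449^1 = 135429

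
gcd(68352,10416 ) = 48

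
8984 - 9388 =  - 404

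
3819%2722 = 1097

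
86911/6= 86911/6 = 14485.17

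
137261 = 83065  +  54196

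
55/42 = 55/42 = 1.31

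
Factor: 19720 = 2^3*5^1*17^1*29^1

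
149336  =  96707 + 52629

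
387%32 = 3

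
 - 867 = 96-963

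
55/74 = 55/74 = 0.74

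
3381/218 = 3381/218= 15.51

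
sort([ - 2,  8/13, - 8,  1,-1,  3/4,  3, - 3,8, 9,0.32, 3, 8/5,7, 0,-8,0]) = [ - 8, - 8, - 3, - 2, - 1,0,0,0.32, 8/13,  3/4, 1,8/5,  3,  3, 7,8, 9]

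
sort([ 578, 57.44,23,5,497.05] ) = [ 5,23, 57.44,497.05,578 ] 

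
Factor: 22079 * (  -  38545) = -5^1 * 13^1 * 593^1*22079^1 = - 851035055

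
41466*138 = 5722308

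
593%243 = 107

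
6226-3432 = 2794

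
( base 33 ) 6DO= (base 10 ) 6987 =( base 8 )15513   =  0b1101101001011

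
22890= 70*327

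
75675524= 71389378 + 4286146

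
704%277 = 150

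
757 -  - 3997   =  4754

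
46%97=46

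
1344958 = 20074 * 67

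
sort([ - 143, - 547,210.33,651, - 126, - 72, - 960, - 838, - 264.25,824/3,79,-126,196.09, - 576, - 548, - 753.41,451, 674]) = [ - 960 , - 838  , - 753.41, - 576, - 548,-547, - 264.25, -143, - 126, -126, - 72 , 79,196.09,210.33,824/3,451 , 651, 674]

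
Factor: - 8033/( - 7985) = 5^( - 1)*29^1*277^1 * 1597^ ( - 1 ) 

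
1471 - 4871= - 3400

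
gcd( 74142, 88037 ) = 1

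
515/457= 1 +58/457=1.13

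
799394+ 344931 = 1144325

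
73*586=42778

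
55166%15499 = 8669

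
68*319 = 21692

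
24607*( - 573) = -14099811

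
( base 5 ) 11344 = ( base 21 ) 1J9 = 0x351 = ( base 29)108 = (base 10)849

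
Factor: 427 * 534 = 2^1*3^1 * 7^1  *61^1*89^1 = 228018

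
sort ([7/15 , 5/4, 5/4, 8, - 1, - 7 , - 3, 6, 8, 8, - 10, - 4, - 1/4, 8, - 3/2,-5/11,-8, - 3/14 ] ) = [ - 10, - 8, - 7, - 4, - 3, - 3/2,  -  1 , - 5/11, - 1/4 , - 3/14,7/15, 5/4, 5/4, 6, 8,  8, 8 , 8] 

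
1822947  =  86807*21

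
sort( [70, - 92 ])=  [ - 92 , 70]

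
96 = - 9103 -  - 9199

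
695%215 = 50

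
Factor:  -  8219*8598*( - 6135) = 433541811870 = 2^1*3^2*5^1*409^1*1433^1*8219^1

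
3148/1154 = 1574/577  =  2.73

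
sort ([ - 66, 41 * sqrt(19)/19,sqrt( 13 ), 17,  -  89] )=[-89, - 66,sqrt(13),41*sqrt(19) /19 , 17]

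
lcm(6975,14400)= 446400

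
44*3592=158048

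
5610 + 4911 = 10521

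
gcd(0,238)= 238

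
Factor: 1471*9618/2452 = 2^(- 1 )*3^1*7^1*229^1*613^( - 1) * 1471^1  =  7074039/1226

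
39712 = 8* 4964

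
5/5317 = 5/5317 = 0.00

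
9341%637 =423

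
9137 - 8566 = 571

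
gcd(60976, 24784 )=16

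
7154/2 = 3577 = 3577.00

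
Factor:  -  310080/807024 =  - 2^2*5^1*19^1*23^(-1 )*43^( - 1)  =  -380/989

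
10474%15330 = 10474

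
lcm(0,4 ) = 0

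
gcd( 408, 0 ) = 408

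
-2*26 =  - 52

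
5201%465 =86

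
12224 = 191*64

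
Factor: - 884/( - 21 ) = 2^2 * 3^( -1 )*7^(-1)*13^1*17^1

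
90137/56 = 90137/56 = 1609.59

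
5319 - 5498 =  - 179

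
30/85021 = 30/85021=   0.00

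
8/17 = 8/17 = 0.47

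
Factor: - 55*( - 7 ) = 5^1  *  7^1*11^1 = 385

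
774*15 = 11610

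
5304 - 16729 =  - 11425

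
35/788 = 35/788  =  0.04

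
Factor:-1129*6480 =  - 7315920 = - 2^4 * 3^4*5^1  *1129^1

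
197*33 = 6501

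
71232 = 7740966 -7669734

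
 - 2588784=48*( - 53933 )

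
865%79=75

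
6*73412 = 440472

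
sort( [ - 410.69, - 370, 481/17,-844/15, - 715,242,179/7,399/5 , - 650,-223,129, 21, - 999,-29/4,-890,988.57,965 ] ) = [ - 999, - 890  , - 715, - 650,-410.69,  -  370, - 223, - 844/15, - 29/4, 21,  179/7,481/17,399/5,129, 242, 965,988.57 ]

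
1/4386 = 1/4386 = 0.00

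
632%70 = 2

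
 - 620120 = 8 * ( - 77515 ) 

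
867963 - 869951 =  - 1988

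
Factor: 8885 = 5^1 * 1777^1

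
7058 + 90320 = 97378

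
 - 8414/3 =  - 8414/3 = - 2804.67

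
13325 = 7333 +5992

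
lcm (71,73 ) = 5183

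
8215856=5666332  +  2549524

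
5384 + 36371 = 41755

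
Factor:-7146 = - 2^1*3^2*397^1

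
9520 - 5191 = 4329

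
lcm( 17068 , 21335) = 85340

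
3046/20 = 152 + 3/10 = 152.30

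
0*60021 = 0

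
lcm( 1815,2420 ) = 7260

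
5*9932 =49660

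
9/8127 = 1/903 =0.00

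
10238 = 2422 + 7816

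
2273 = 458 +1815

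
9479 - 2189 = 7290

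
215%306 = 215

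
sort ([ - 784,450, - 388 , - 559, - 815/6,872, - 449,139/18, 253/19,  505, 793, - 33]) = [ - 784, - 559,-449, - 388, - 815/6,  -  33,139/18,253/19,  450,505, 793, 872 ] 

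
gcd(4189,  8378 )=4189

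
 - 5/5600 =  - 1/1120 =-0.00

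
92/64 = 23/16 = 1.44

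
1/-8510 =-1/8510 = - 0.00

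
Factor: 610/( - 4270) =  -7^(- 1 ) = - 1/7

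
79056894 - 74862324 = 4194570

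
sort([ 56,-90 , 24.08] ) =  [ - 90,24.08,56]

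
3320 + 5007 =8327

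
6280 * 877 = 5507560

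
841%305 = 231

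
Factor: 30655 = 5^1 * 6131^1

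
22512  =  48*469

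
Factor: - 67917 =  - 3^1*22639^1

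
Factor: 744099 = 3^1 *248033^1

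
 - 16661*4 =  - 66644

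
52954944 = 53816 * 984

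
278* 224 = 62272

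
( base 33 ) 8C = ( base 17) G4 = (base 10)276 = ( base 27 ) a6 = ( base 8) 424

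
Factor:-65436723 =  - 3^2*11^1*17^1*59^1 * 659^1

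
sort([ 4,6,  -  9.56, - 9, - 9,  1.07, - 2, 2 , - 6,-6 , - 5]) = [ - 9.56 , - 9, -9,-6, - 6, - 5, - 2, 1.07,  2 , 4,6 ] 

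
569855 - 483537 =86318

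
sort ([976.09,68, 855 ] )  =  [ 68,855,976.09]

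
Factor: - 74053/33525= - 3^(  -  2 )*5^( - 2)*7^1*71^1  =  - 497/225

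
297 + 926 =1223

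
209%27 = 20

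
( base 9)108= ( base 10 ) 89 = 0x59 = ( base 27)38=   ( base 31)2r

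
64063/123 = 520 + 103/123  =  520.84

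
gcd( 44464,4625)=1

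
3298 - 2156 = 1142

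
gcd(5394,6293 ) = 899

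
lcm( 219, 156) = 11388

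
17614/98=8807/49 = 179.73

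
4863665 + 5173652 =10037317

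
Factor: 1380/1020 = 17^( - 1 )*23^1 = 23/17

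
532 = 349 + 183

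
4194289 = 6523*643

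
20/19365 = 4/3873 = 0.00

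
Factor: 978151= 978151^1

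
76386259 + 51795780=128182039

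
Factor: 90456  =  2^3*3^1*3769^1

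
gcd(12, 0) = 12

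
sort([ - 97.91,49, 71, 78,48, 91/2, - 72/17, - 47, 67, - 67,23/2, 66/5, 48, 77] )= [ - 97.91, - 67, - 47, - 72/17,23/2, 66/5, 91/2,48, 48 , 49, 67,71, 77, 78 ] 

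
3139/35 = 89 + 24/35 = 89.69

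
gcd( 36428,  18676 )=28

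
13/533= 1/41 = 0.02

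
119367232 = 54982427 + 64384805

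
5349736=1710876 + 3638860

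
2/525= 2/525 = 0.00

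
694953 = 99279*7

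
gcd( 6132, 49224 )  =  84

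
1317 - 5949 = -4632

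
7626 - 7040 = 586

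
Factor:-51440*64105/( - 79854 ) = 1648780600/39927  =  2^3*3^(  -  1)*5^2 * 643^1*12821^1* 13309^( - 1) 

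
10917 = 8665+2252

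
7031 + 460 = 7491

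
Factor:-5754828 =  - 2^2*3^1*479569^1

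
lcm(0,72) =0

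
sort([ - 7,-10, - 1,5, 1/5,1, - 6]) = [ - 10 ,-7, - 6, - 1,1/5 , 1, 5 ]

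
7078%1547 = 890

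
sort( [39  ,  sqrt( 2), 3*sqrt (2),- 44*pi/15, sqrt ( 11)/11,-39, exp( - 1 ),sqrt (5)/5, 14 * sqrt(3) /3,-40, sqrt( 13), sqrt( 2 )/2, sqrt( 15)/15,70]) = [ - 40,-39, - 44*pi/15, sqrt( 15)/15,sqrt( 11)/11,exp( - 1 )  ,  sqrt( 5 ) /5  ,  sqrt( 2) /2, sqrt( 2 ), sqrt (13 ), 3 * sqrt(2 ),14*sqrt( 3 )/3, 39,70 ]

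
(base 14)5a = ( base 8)120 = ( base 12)68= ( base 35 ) 2A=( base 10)80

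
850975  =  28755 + 822220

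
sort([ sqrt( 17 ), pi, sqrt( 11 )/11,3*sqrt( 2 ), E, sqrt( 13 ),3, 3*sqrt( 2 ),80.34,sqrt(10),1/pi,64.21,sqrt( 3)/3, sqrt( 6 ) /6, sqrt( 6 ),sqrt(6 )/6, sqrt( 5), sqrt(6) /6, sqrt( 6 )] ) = [ sqrt( 11)/11, 1/pi,sqrt( 6) /6, sqrt(6)/6,sqrt( 6) /6 , sqrt( 3 ) /3, sqrt( 5 ),sqrt(6 ),sqrt( 6),E, 3, pi , sqrt( 10 ), sqrt(13), sqrt( 17 ), 3*sqrt(2), 3*sqrt(2 ),64.21, 80.34] 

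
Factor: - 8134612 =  - 2^2*71^1*28643^1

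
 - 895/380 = -179/76 = - 2.36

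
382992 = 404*948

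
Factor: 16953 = 3^1 * 5651^1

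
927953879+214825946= 1142779825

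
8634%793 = 704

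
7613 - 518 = 7095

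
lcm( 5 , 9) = 45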